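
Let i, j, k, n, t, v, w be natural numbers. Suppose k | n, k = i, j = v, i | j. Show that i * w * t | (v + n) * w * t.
Since j = v and i | j, i | v. Since k = i and k | n, i | n. Since i | v, i | v + n. Then i * w | (v + n) * w. Then i * w * t | (v + n) * w * t.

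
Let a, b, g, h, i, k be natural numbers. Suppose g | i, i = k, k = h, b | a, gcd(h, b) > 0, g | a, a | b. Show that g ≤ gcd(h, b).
From i = k and k = h, i = h. g | i, so g | h. a | b and b | a, so a = b. Since g | a, g | b. g | h, so g | gcd(h, b). Since gcd(h, b) > 0, g ≤ gcd(h, b).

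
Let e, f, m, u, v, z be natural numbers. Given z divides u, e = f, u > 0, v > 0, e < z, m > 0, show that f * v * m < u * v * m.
From e = f and e < z, f < z. z divides u and u > 0, hence z ≤ u. f < z, so f < u. Since v > 0, by multiplying by a positive, f * v < u * v. Combined with m > 0, by multiplying by a positive, f * v * m < u * v * m.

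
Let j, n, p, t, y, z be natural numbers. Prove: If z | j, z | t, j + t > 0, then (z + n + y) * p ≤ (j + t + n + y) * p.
From z | j and z | t, z | j + t. Since j + t > 0, z ≤ j + t. Then z + n ≤ j + t + n. Then z + n + y ≤ j + t + n + y. Then (z + n + y) * p ≤ (j + t + n + y) * p.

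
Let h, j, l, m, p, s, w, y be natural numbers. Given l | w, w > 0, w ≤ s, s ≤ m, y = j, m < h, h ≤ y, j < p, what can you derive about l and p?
l < p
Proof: Since l | w and w > 0, l ≤ w. Since w ≤ s, l ≤ s. m < h and h ≤ y, thus m < y. From y = j, m < j. Because s ≤ m, s < j. l ≤ s, so l < j. Since j < p, l < p.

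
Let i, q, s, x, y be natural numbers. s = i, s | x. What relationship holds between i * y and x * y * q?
i * y | x * y * q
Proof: s = i and s | x, hence i | x. Then i * y | x * y. Then i * y | x * y * q.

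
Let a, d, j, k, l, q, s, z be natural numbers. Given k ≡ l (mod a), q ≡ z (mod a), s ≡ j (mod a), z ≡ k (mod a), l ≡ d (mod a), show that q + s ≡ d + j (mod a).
q ≡ z (mod a) and z ≡ k (mod a), thus q ≡ k (mod a). k ≡ l (mod a), so q ≡ l (mod a). Because l ≡ d (mod a), q ≡ d (mod a). From s ≡ j (mod a), q + s ≡ d + j (mod a).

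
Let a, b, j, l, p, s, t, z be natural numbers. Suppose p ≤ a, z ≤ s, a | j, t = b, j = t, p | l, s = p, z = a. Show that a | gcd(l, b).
z = a and z ≤ s, therefore a ≤ s. s = p, so a ≤ p. p ≤ a, so p = a. p | l, so a | l. Since j = t and t = b, j = b. From a | j, a | b. Since a | l, a | gcd(l, b).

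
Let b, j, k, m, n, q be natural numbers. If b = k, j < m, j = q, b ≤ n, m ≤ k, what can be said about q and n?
q < n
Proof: j = q and j < m, hence q < m. b = k and b ≤ n, so k ≤ n. Since m ≤ k, m ≤ n. q < m, so q < n.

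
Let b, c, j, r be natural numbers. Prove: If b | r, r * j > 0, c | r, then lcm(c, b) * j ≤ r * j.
Because c | r and b | r, lcm(c, b) | r. Then lcm(c, b) * j | r * j. Since r * j > 0, lcm(c, b) * j ≤ r * j.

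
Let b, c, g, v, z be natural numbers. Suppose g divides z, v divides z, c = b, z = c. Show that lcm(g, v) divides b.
Because z = c and c = b, z = b. From g divides z and v divides z, lcm(g, v) divides z. Because z = b, lcm(g, v) divides b.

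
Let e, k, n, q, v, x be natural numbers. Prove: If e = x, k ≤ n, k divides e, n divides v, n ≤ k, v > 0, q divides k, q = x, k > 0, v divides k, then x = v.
q = x and q divides k, thus x divides k. e = x and k divides e, so k divides x. Since x divides k, x = k. n ≤ k and k ≤ n, so n = k. Since n divides v, k divides v. Since v > 0, k ≤ v. Because v divides k and k > 0, v ≤ k. From k ≤ v, k = v. x = k, so x = v.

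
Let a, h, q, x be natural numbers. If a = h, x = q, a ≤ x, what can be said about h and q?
h ≤ q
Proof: Because x = q and a ≤ x, a ≤ q. a = h, so h ≤ q.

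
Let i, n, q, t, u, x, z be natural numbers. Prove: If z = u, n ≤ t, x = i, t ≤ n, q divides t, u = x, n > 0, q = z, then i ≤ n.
Because u = x and x = i, u = i. Because t ≤ n and n ≤ t, t = n. Since q = z and z = u, q = u. q divides t, so u divides t. t = n, so u divides n. n > 0, so u ≤ n. u = i, so i ≤ n.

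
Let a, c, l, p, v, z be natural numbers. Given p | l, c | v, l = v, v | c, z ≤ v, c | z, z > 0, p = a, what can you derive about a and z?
a | z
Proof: Because c | v and v | c, c = v. c | z and z > 0, therefore c ≤ z. c = v, so v ≤ z. Since z ≤ v, v = z. l = v and p | l, thus p | v. v = z, so p | z. Since p = a, a | z.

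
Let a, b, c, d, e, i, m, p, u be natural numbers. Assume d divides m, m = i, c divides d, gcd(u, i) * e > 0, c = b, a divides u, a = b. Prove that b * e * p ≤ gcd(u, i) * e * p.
Since a = b and a divides u, b divides u. From c = b and c divides d, b divides d. Since m = i and d divides m, d divides i. Since b divides d, b divides i. Since b divides u, b divides gcd(u, i). Then b * e divides gcd(u, i) * e. gcd(u, i) * e > 0, so b * e ≤ gcd(u, i) * e. By multiplying by a non-negative, b * e * p ≤ gcd(u, i) * e * p.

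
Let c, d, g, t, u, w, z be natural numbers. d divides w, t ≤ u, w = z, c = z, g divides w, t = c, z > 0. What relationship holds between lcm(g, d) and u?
lcm(g, d) ≤ u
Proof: g divides w and d divides w, therefore lcm(g, d) divides w. Since w = z, lcm(g, d) divides z. z > 0, so lcm(g, d) ≤ z. t = c and c = z, therefore t = z. From t ≤ u, z ≤ u. lcm(g, d) ≤ z, so lcm(g, d) ≤ u.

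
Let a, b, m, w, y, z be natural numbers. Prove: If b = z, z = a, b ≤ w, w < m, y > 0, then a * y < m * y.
Since b = z and z = a, b = a. b ≤ w, so a ≤ w. From w < m, a < m. Since y > 0, a * y < m * y.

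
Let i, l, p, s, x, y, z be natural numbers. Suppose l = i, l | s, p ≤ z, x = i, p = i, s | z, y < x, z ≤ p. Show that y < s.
l = i and l | s, therefore i | s. z ≤ p and p ≤ z, thus z = p. From p = i, z = i. s | z, so s | i. Since i | s, i = s. x = i and y < x, hence y < i. Because i = s, y < s.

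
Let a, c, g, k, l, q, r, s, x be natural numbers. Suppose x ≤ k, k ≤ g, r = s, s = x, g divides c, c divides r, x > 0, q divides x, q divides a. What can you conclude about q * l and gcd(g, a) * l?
q * l divides gcd(g, a) * l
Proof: Because x ≤ k and k ≤ g, x ≤ g. From r = s and s = x, r = x. g divides c and c divides r, so g divides r. Because r = x, g divides x. x > 0, so g ≤ x. Since x ≤ g, x = g. Since q divides x, q divides g. Since q divides a, q divides gcd(g, a). Then q * l divides gcd(g, a) * l.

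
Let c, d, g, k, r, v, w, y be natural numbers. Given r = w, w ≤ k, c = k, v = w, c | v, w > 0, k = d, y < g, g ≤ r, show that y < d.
Because v = w and c | v, c | w. Since w > 0, c ≤ w. Since c = k, k ≤ w. Since w ≤ k, w = k. Because r = w, r = k. k = d, so r = d. y < g and g ≤ r, thus y < r. Since r = d, y < d.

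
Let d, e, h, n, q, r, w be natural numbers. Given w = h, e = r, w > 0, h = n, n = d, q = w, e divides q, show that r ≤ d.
w = h and h = n, therefore w = n. Since n = d, w = d. q = w and e divides q, hence e divides w. Since e = r, r divides w. w > 0, so r ≤ w. From w = d, r ≤ d.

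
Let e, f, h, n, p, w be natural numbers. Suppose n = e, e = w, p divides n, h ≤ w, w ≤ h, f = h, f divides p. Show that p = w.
Since n = e and e = w, n = w. p divides n, so p divides w. Because h ≤ w and w ≤ h, h = w. Because f = h and f divides p, h divides p. h = w, so w divides p. From p divides w, p = w.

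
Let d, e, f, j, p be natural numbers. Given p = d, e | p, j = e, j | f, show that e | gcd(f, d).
j = e and j | f, thus e | f. From p = d and e | p, e | d. Since e | f, e | gcd(f, d).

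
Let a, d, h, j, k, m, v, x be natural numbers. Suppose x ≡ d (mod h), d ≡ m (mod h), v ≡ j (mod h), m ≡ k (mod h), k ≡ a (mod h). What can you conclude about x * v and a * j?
x * v ≡ a * j (mod h)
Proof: Because x ≡ d (mod h) and d ≡ m (mod h), x ≡ m (mod h). m ≡ k (mod h), so x ≡ k (mod h). Since k ≡ a (mod h), x ≡ a (mod h). Combined with v ≡ j (mod h), by multiplying congruences, x * v ≡ a * j (mod h).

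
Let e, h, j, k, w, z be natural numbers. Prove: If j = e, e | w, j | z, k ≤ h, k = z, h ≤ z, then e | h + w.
From k = z and k ≤ h, z ≤ h. Since h ≤ z, z = h. j | z, so j | h. j = e, so e | h. e | w, so e | h + w.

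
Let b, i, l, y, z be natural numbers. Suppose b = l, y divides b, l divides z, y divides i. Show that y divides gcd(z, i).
b = l and y divides b, hence y divides l. l divides z, so y divides z. Because y divides i, y divides gcd(z, i).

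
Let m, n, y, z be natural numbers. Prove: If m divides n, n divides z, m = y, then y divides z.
m = y and m divides n, hence y divides n. n divides z, so y divides z.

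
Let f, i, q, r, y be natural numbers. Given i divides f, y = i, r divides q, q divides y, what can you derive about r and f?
r divides f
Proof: Since y = i and q divides y, q divides i. Since r divides q, r divides i. i divides f, so r divides f.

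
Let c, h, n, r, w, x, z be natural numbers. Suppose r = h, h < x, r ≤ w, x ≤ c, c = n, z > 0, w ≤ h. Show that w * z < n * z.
Since r = h and r ≤ w, h ≤ w. Since w ≤ h, h = w. Since h < x, w < x. c = n and x ≤ c, therefore x ≤ n. Since w < x, w < n. Since z > 0, w * z < n * z.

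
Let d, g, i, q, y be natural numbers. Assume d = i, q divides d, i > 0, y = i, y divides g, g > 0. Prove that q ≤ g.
d = i and q divides d, thus q divides i. i > 0, so q ≤ i. y divides g and g > 0, thus y ≤ g. Since y = i, i ≤ g. q ≤ i, so q ≤ g.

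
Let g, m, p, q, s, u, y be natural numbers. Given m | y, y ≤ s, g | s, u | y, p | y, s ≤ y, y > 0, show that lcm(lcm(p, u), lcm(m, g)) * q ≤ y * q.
From p | y and u | y, lcm(p, u) | y. s ≤ y and y ≤ s, so s = y. Since g | s, g | y. m | y, so lcm(m, g) | y. lcm(p, u) | y, so lcm(lcm(p, u), lcm(m, g)) | y. y > 0, so lcm(lcm(p, u), lcm(m, g)) ≤ y. Then lcm(lcm(p, u), lcm(m, g)) * q ≤ y * q.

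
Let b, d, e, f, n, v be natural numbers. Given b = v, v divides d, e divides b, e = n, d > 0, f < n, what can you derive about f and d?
f < d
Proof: Because b = v and e divides b, e divides v. Since v divides d, e divides d. d > 0, so e ≤ d. e = n, so n ≤ d. Because f < n, f < d.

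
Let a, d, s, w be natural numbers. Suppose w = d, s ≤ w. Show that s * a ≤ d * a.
Since w = d and s ≤ w, s ≤ d. Then s * a ≤ d * a.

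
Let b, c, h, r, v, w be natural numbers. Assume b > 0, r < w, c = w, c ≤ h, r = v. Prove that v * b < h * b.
Because r = v and r < w, v < w. c = w and c ≤ h, thus w ≤ h. Since v < w, v < h. Using b > 0, by multiplying by a positive, v * b < h * b.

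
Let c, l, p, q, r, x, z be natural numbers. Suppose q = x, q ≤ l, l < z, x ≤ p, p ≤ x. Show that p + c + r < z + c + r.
From x ≤ p and p ≤ x, x = p. q = x and q ≤ l, therefore x ≤ l. l < z, so x < z. Since x = p, p < z. Then p + c < z + c. Then p + c + r < z + c + r.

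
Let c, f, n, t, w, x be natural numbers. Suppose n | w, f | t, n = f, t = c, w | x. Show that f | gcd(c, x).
t = c and f | t, thus f | c. From n | w and w | x, n | x. n = f, so f | x. Since f | c, f | gcd(c, x).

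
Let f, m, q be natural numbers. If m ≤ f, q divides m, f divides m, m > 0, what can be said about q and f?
q divides f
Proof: f divides m and m > 0, so f ≤ m. Because m ≤ f, m = f. q divides m, so q divides f.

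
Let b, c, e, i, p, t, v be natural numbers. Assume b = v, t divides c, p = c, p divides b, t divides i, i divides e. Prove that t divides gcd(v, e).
p = c and p divides b, thus c divides b. t divides c, so t divides b. Since b = v, t divides v. t divides i and i divides e, therefore t divides e. Since t divides v, t divides gcd(v, e).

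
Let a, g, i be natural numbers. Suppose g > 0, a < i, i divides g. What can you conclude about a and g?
a < g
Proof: i divides g and g > 0, therefore i ≤ g. a < i, so a < g.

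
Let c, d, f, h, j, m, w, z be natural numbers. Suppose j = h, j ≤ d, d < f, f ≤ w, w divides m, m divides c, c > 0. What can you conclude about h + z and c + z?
h + z < c + z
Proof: j = h and j ≤ d, hence h ≤ d. d < f, so h < f. w divides m and m divides c, so w divides c. Since c > 0, w ≤ c. Because f ≤ w, f ≤ c. h < f, so h < c. Then h + z < c + z.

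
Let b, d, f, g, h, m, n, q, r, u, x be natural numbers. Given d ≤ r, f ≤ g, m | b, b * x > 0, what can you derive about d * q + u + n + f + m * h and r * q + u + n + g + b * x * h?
d * q + u + n + f + m * h ≤ r * q + u + n + g + b * x * h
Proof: Since d ≤ r, d * q ≤ r * q. Then d * q + u ≤ r * q + u. Then d * q + u + n ≤ r * q + u + n. From f ≤ g, d * q + u + n + f ≤ r * q + u + n + g. m | b, therefore m | b * x. b * x > 0, so m ≤ b * x. Then m * h ≤ b * x * h. d * q + u + n + f ≤ r * q + u + n + g, so d * q + u + n + f + m * h ≤ r * q + u + n + g + b * x * h.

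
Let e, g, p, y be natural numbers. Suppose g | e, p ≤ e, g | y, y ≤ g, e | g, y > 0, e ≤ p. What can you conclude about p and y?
p = y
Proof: Since p ≤ e and e ≤ p, p = e. e | g and g | e, thus e = g. p = e, so p = g. Because g | y and y > 0, g ≤ y. y ≤ g, so g = y. p = g, so p = y.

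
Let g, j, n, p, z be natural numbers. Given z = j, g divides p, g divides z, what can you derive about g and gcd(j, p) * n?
g divides gcd(j, p) * n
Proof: z = j and g divides z, therefore g divides j. Since g divides p, g divides gcd(j, p). Then g divides gcd(j, p) * n.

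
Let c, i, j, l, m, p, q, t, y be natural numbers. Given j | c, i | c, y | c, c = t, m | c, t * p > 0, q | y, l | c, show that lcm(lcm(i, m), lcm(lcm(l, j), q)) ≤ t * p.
i | c and m | c, thus lcm(i, m) | c. l | c and j | c, hence lcm(l, j) | c. Since q | y and y | c, q | c. Since lcm(l, j) | c, lcm(lcm(l, j), q) | c. lcm(i, m) | c, so lcm(lcm(i, m), lcm(lcm(l, j), q)) | c. c = t, so lcm(lcm(i, m), lcm(lcm(l, j), q)) | t. Then lcm(lcm(i, m), lcm(lcm(l, j), q)) | t * p. Since t * p > 0, lcm(lcm(i, m), lcm(lcm(l, j), q)) ≤ t * p.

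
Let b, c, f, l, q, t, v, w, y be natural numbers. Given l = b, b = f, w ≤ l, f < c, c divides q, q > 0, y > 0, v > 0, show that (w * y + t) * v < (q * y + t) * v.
l = b and b = f, hence l = f. w ≤ l, so w ≤ f. f < c, so w < c. c divides q and q > 0, hence c ≤ q. Since w < c, w < q. Since y > 0, by multiplying by a positive, w * y < q * y. Then w * y + t < q * y + t. Since v > 0, by multiplying by a positive, (w * y + t) * v < (q * y + t) * v.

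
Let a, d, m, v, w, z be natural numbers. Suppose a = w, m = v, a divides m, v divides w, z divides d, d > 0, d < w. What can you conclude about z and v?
z < v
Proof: m = v and a divides m, thus a divides v. a = w, so w divides v. v divides w, so w = v. z divides d and d > 0, thus z ≤ d. Since d < w, z < w. w = v, so z < v.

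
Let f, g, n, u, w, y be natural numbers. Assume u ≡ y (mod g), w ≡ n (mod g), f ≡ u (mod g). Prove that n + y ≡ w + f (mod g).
f ≡ u (mod g) and u ≡ y (mod g), hence f ≡ y (mod g). Since w ≡ n (mod g), by adding congruences, w + f ≡ n + y (mod g). Then n + y ≡ w + f (mod g).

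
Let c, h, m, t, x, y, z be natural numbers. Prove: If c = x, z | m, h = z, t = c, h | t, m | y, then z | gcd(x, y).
Since t = c and c = x, t = x. h = z and h | t, therefore z | t. Since t = x, z | x. z | m and m | y, hence z | y. Since z | x, z | gcd(x, y).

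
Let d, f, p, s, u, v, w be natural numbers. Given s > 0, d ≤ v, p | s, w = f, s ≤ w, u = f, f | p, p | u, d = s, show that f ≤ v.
w = f and s ≤ w, so s ≤ f. From u = f and p | u, p | f. f | p, so p = f. p | s, so f | s. Since s > 0, f ≤ s. Since s ≤ f, s = f. Since d = s, d = f. Since d ≤ v, f ≤ v.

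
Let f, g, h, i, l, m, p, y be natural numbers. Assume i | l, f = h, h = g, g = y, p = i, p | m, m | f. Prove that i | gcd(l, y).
f = h and h = g, therefore f = g. Since g = y, f = y. p | m and m | f, thus p | f. Since p = i, i | f. f = y, so i | y. Since i | l, i | gcd(l, y).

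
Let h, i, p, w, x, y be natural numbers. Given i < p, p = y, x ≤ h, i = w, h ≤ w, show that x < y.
x ≤ h and h ≤ w, so x ≤ w. Since i = w and i < p, w < p. x ≤ w, so x < p. p = y, so x < y.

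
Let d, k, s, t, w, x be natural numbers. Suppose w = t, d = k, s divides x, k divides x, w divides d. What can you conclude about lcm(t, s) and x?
lcm(t, s) divides x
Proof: Since d = k and w divides d, w divides k. k divides x, so w divides x. Since w = t, t divides x. s divides x, so lcm(t, s) divides x.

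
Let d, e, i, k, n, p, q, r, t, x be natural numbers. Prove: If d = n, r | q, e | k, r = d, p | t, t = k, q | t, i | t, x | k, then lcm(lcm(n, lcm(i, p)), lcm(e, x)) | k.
r = d and r | q, so d | q. Since d = n, n | q. q | t, so n | t. i | t and p | t, therefore lcm(i, p) | t. n | t, so lcm(n, lcm(i, p)) | t. Since t = k, lcm(n, lcm(i, p)) | k. From e | k and x | k, lcm(e, x) | k. lcm(n, lcm(i, p)) | k, so lcm(lcm(n, lcm(i, p)), lcm(e, x)) | k.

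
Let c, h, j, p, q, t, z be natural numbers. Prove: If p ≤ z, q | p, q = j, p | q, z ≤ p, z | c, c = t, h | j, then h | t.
From p | q and q | p, p = q. q = j, so p = j. Since z ≤ p and p ≤ z, z = p. c = t and z | c, thus z | t. Because z = p, p | t. Since p = j, j | t. h | j, so h | t.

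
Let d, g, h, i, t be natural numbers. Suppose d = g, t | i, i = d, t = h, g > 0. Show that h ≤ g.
Since i = d and d = g, i = g. t | i, so t | g. t = h, so h | g. g > 0, so h ≤ g.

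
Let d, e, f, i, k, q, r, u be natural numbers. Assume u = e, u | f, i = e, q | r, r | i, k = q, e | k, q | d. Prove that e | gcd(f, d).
From u = e and u | f, e | f. q | r and r | i, therefore q | i. i = e, so q | e. Since k = q and e | k, e | q. Because q | e, q = e. Since q | d, e | d. e | f, so e | gcd(f, d).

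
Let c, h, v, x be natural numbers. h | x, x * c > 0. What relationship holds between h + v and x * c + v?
h + v ≤ x * c + v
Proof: Because h | x, h | x * c. Since x * c > 0, h ≤ x * c. Then h + v ≤ x * c + v.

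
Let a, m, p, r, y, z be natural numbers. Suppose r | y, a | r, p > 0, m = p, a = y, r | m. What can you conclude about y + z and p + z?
y + z ≤ p + z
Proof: a = y and a | r, so y | r. r | y, so r = y. From m = p and r | m, r | p. p > 0, so r ≤ p. Since r = y, y ≤ p. Then y + z ≤ p + z.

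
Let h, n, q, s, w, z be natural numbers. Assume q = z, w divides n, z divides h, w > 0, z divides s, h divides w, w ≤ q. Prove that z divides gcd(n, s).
Since q = z and w ≤ q, w ≤ z. z divides h and h divides w, therefore z divides w. From w > 0, z ≤ w. w ≤ z, so w = z. Because w divides n, z divides n. Since z divides s, z divides gcd(n, s).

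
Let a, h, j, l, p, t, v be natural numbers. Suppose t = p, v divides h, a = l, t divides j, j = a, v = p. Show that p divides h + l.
From v = p and v divides h, p divides h. j = a and a = l, therefore j = l. Since t = p and t divides j, p divides j. j = l, so p divides l. Since p divides h, p divides h + l.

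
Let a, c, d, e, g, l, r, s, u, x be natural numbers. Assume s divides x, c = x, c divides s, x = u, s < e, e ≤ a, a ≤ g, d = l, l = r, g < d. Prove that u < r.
c = x and c divides s, so x divides s. s divides x, so s = x. Since x = u, s = u. s < e and e ≤ a, hence s < a. Since d = l and l = r, d = r. g < d, so g < r. Since a ≤ g, a < r. s < a, so s < r. Since s = u, u < r.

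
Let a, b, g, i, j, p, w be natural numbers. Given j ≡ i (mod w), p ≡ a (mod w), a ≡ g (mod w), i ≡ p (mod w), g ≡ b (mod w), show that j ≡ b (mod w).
j ≡ i (mod w) and i ≡ p (mod w), thus j ≡ p (mod w). Since p ≡ a (mod w), j ≡ a (mod w). Because a ≡ g (mod w), j ≡ g (mod w). g ≡ b (mod w), so j ≡ b (mod w).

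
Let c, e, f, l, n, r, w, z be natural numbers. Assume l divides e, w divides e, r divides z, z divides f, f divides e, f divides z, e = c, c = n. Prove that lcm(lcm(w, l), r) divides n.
Since e = c and c = n, e = n. From w divides e and l divides e, lcm(w, l) divides e. Because f divides z and z divides f, f = z. Since f divides e, z divides e. Since r divides z, r divides e. lcm(w, l) divides e, so lcm(lcm(w, l), r) divides e. e = n, so lcm(lcm(w, l), r) divides n.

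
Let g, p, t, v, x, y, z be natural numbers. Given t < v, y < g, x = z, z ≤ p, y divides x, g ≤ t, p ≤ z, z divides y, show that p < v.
x = z and y divides x, thus y divides z. Since z divides y, y = z. Since z ≤ p and p ≤ z, z = p. y = z, so y = p. y < g, so p < g. Because g ≤ t and t < v, g < v. p < g, so p < v.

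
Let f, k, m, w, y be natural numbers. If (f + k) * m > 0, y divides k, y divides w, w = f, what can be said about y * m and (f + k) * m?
y * m ≤ (f + k) * m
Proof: w = f and y divides w, therefore y divides f. y divides k, so y divides f + k. Then y * m divides (f + k) * m. Since (f + k) * m > 0, y * m ≤ (f + k) * m.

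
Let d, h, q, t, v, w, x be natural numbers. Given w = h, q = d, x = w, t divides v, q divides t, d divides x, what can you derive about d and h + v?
d divides h + v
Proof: x = w and w = h, hence x = h. d divides x, so d divides h. From q divides t and t divides v, q divides v. From q = d, d divides v. Since d divides h, d divides h + v.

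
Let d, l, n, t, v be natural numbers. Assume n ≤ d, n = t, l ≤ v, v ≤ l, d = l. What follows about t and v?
t ≤ v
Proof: From l ≤ v and v ≤ l, l = v. Since d = l, d = v. Because n ≤ d, n ≤ v. n = t, so t ≤ v.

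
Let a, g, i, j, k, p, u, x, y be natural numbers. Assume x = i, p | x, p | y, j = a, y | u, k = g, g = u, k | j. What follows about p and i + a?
p | i + a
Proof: Since x = i and p | x, p | i. k = g and g = u, therefore k = u. Because k | j, u | j. y | u, so y | j. Since j = a, y | a. Because p | y, p | a. Since p | i, p | i + a.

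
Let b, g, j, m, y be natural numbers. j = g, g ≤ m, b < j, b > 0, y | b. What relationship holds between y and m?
y < m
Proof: Since y | b and b > 0, y ≤ b. j = g and b < j, thus b < g. y ≤ b, so y < g. From g ≤ m, y < m.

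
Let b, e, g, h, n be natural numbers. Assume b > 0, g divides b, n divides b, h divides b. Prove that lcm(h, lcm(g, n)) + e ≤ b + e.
g divides b and n divides b, hence lcm(g, n) divides b. Since h divides b, lcm(h, lcm(g, n)) divides b. Since b > 0, lcm(h, lcm(g, n)) ≤ b. Then lcm(h, lcm(g, n)) + e ≤ b + e.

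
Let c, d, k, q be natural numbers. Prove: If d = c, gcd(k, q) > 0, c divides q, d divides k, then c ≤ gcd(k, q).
From d = c and d divides k, c divides k. Because c divides q, c divides gcd(k, q). Because gcd(k, q) > 0, c ≤ gcd(k, q).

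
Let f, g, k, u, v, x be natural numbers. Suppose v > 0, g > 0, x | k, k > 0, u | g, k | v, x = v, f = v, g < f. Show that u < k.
x | k and k > 0, thus x ≤ k. x = v, so v ≤ k. Because k | v and v > 0, k ≤ v. v ≤ k, so v = k. u | g and g > 0, hence u ≤ g. Since f = v and g < f, g < v. Since u ≤ g, u < v. Since v = k, u < k.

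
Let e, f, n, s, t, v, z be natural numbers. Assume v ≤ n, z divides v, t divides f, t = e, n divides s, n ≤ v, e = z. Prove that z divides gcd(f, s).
From t = e and e = z, t = z. t divides f, so z divides f. From n ≤ v and v ≤ n, n = v. Since n divides s, v divides s. Since z divides v, z divides s. z divides f, so z divides gcd(f, s).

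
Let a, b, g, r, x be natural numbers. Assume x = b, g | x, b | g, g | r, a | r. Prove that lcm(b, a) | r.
x = b and g | x, so g | b. Since b | g, g = b. g | r, so b | r. Since a | r, lcm(b, a) | r.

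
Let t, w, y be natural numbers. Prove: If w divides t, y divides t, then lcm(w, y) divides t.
From w divides t and y divides t, because lcm divides any common multiple, lcm(w, y) divides t.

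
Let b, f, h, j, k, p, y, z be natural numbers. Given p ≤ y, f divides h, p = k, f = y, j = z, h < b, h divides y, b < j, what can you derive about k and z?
k < z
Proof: Because f = y and f divides h, y divides h. Since h divides y, h = y. Since h < b, y < b. Since p ≤ y, p < b. Since p = k, k < b. Since b < j, k < j. j = z, so k < z.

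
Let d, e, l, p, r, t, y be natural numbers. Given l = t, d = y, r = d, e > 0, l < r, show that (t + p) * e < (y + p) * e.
r = d and d = y, hence r = y. From l < r, l < y. Since l = t, t < y. Then t + p < y + p. Since e > 0, by multiplying by a positive, (t + p) * e < (y + p) * e.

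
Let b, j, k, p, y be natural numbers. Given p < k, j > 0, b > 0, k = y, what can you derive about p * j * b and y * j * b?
p * j * b < y * j * b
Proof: Because k = y and p < k, p < y. j > 0, so p * j < y * j. Since b > 0, p * j * b < y * j * b.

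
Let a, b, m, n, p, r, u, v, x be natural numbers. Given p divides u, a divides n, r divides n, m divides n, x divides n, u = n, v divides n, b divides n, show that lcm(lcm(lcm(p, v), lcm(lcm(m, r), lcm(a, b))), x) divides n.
Because u = n and p divides u, p divides n. v divides n, so lcm(p, v) divides n. m divides n and r divides n, hence lcm(m, r) divides n. a divides n and b divides n, so lcm(a, b) divides n. Since lcm(m, r) divides n, lcm(lcm(m, r), lcm(a, b)) divides n. lcm(p, v) divides n, so lcm(lcm(p, v), lcm(lcm(m, r), lcm(a, b))) divides n. Since x divides n, lcm(lcm(lcm(p, v), lcm(lcm(m, r), lcm(a, b))), x) divides n.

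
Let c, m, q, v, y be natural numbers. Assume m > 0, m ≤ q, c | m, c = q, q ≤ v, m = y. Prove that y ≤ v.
c = q and c | m, hence q | m. Since m > 0, q ≤ m. Because m ≤ q, q = m. Since m = y, q = y. q ≤ v, so y ≤ v.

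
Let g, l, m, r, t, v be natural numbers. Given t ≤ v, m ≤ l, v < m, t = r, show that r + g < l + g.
Since v < m and m ≤ l, v < l. t ≤ v, so t < l. Since t = r, r < l. Then r + g < l + g.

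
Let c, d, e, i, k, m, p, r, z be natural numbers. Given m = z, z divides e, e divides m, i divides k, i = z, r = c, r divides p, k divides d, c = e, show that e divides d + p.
Since m = z and e divides m, e divides z. Since z divides e, z = e. Since i = z, i = e. Because i divides k and k divides d, i divides d. Since i = e, e divides d. r = c and r divides p, thus c divides p. Since c = e, e divides p. Since e divides d, e divides d + p.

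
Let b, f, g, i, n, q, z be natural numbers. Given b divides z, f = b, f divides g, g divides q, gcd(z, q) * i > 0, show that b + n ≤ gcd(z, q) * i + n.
From f = b and f divides g, b divides g. Since g divides q, b divides q. Since b divides z, b divides gcd(z, q). Then b divides gcd(z, q) * i. gcd(z, q) * i > 0, so b ≤ gcd(z, q) * i. Then b + n ≤ gcd(z, q) * i + n.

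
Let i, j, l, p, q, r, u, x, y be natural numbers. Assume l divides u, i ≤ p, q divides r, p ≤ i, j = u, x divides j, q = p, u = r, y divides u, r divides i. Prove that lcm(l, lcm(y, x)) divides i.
p ≤ i and i ≤ p, hence p = i. q = p and q divides r, therefore p divides r. p = i, so i divides r. Since r divides i, r = i. u = r, so u = i. j = u and x divides j, thus x divides u. Since y divides u, lcm(y, x) divides u. l divides u, so lcm(l, lcm(y, x)) divides u. From u = i, lcm(l, lcm(y, x)) divides i.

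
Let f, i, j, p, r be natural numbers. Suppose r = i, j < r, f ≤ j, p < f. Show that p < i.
Since r = i and j < r, j < i. f ≤ j, so f < i. p < f, so p < i.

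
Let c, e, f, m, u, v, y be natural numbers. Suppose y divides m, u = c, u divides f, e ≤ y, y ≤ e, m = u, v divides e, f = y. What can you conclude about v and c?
v divides c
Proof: From e ≤ y and y ≤ e, e = y. m = u and y divides m, hence y divides u. f = y and u divides f, hence u divides y. Since y divides u, y = u. Since e = y, e = u. u = c, so e = c. v divides e, so v divides c.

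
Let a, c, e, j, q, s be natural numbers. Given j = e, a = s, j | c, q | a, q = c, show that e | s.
Because j = e and j | c, e | c. q = c and q | a, thus c | a. Since e | c, e | a. a = s, so e | s.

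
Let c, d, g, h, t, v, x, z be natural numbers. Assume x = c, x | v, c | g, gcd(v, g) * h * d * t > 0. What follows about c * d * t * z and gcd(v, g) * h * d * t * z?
c * d * t * z ≤ gcd(v, g) * h * d * t * z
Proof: Since x = c and x | v, c | v. c | g, so c | gcd(v, g). Then c | gcd(v, g) * h. Then c * d | gcd(v, g) * h * d. Then c * d * t | gcd(v, g) * h * d * t. gcd(v, g) * h * d * t > 0, so c * d * t ≤ gcd(v, g) * h * d * t. Then c * d * t * z ≤ gcd(v, g) * h * d * t * z.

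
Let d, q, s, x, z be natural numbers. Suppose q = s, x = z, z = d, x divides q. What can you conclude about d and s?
d divides s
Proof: x = z and z = d, thus x = d. Because x divides q, d divides q. From q = s, d divides s.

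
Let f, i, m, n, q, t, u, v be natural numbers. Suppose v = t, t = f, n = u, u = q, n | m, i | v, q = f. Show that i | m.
v = t and i | v, hence i | t. t = f, so i | f. n = u and u = q, thus n = q. Since n | m, q | m. Since q = f, f | m. Since i | f, i | m.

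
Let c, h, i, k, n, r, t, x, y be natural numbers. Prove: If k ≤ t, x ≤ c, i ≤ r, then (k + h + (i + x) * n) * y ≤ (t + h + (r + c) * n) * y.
Since k ≤ t, k + h ≤ t + h. i ≤ r and x ≤ c, thus i + x ≤ r + c. Then (i + x) * n ≤ (r + c) * n. k + h ≤ t + h, so k + h + (i + x) * n ≤ t + h + (r + c) * n. Then (k + h + (i + x) * n) * y ≤ (t + h + (r + c) * n) * y.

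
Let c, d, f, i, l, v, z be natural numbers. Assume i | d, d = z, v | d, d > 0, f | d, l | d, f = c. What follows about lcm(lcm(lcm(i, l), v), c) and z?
lcm(lcm(lcm(i, l), v), c) ≤ z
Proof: i | d and l | d, thus lcm(i, l) | d. From v | d, lcm(lcm(i, l), v) | d. From f = c and f | d, c | d. lcm(lcm(i, l), v) | d, so lcm(lcm(lcm(i, l), v), c) | d. d > 0, so lcm(lcm(lcm(i, l), v), c) ≤ d. Since d = z, lcm(lcm(lcm(i, l), v), c) ≤ z.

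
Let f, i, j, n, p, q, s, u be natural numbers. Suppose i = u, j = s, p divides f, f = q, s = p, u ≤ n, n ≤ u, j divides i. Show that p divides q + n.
f = q and p divides f, thus p divides q. u ≤ n and n ≤ u, thus u = n. Since i = u, i = n. j = s and j divides i, hence s divides i. i = n, so s divides n. s = p, so p divides n. Because p divides q, p divides q + n.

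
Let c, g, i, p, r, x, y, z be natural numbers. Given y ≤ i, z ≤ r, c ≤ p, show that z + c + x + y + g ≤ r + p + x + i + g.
Because c ≤ p, c + x ≤ p + x. z ≤ r, so z + c + x ≤ r + p + x. Because y ≤ i, y + g ≤ i + g. z + c + x ≤ r + p + x, so z + c + x + y + g ≤ r + p + x + i + g.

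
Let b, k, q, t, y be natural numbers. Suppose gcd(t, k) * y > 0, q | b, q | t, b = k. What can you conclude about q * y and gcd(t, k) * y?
q * y ≤ gcd(t, k) * y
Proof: b = k and q | b, therefore q | k. Since q | t, q | gcd(t, k). Then q * y | gcd(t, k) * y. gcd(t, k) * y > 0, so q * y ≤ gcd(t, k) * y.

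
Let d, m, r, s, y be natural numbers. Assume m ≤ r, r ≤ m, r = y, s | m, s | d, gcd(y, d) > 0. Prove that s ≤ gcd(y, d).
m ≤ r and r ≤ m, so m = r. Since r = y, m = y. Since s | m, s | y. Since s | d, s | gcd(y, d). Because gcd(y, d) > 0, s ≤ gcd(y, d).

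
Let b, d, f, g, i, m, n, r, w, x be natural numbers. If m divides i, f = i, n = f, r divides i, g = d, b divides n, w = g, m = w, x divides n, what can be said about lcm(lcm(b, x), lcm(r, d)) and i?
lcm(lcm(b, x), lcm(r, d)) divides i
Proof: From n = f and f = i, n = i. b divides n and x divides n, therefore lcm(b, x) divides n. Because n = i, lcm(b, x) divides i. From w = g and g = d, w = d. Since m = w and m divides i, w divides i. w = d, so d divides i. r divides i, so lcm(r, d) divides i. Since lcm(b, x) divides i, lcm(lcm(b, x), lcm(r, d)) divides i.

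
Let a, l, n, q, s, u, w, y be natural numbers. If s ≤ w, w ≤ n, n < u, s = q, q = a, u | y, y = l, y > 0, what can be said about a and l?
a < l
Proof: s = q and q = a, therefore s = a. w ≤ n and n < u, thus w < u. u | y and y > 0, so u ≤ y. Since y = l, u ≤ l. w < u, so w < l. s ≤ w, so s < l. s = a, so a < l.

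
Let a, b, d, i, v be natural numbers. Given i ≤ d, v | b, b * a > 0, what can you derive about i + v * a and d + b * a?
i + v * a ≤ d + b * a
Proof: From v | b, v * a | b * a. b * a > 0, so v * a ≤ b * a. i ≤ d, so i + v * a ≤ d + b * a.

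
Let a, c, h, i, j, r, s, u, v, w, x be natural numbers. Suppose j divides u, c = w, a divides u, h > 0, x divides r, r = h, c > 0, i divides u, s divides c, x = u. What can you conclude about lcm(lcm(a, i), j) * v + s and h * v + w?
lcm(lcm(a, i), j) * v + s ≤ h * v + w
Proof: a divides u and i divides u, so lcm(a, i) divides u. Since j divides u, lcm(lcm(a, i), j) divides u. r = h and x divides r, hence x divides h. x = u, so u divides h. lcm(lcm(a, i), j) divides u, so lcm(lcm(a, i), j) divides h. Since h > 0, lcm(lcm(a, i), j) ≤ h. By multiplying by a non-negative, lcm(lcm(a, i), j) * v ≤ h * v. Since s divides c and c > 0, s ≤ c. Since c = w, s ≤ w. lcm(lcm(a, i), j) * v ≤ h * v, so lcm(lcm(a, i), j) * v + s ≤ h * v + w.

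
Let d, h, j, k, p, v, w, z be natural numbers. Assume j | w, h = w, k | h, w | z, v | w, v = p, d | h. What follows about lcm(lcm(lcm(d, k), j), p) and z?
lcm(lcm(lcm(d, k), j), p) | z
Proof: d | h and k | h, hence lcm(d, k) | h. h = w, so lcm(d, k) | w. Since j | w, lcm(lcm(d, k), j) | w. v = p and v | w, hence p | w. Because lcm(lcm(d, k), j) | w, lcm(lcm(lcm(d, k), j), p) | w. Since w | z, lcm(lcm(lcm(d, k), j), p) | z.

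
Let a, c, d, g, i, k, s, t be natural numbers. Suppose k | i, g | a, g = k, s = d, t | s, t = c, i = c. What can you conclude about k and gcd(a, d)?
k | gcd(a, d)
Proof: Since g = k and g | a, k | a. Because i = c and k | i, k | c. t = c and t | s, therefore c | s. s = d, so c | d. k | c, so k | d. k | a, so k | gcd(a, d).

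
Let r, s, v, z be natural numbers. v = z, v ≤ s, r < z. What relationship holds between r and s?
r < s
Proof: From v = z and v ≤ s, z ≤ s. Since r < z, r < s.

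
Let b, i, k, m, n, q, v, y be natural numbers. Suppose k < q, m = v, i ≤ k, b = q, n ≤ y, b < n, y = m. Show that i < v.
b = q and b < n, hence q < n. k < q, so k < n. i ≤ k, so i < n. y = m and n ≤ y, thus n ≤ m. Since m = v, n ≤ v. Since i < n, i < v.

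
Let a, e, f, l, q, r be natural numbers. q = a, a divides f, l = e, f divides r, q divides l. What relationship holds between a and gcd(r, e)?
a divides gcd(r, e)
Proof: a divides f and f divides r, thus a divides r. l = e and q divides l, hence q divides e. Since q = a, a divides e. a divides r, so a divides gcd(r, e).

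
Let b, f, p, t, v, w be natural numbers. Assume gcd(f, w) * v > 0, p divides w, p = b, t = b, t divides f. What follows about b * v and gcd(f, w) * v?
b * v ≤ gcd(f, w) * v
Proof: Because t = b and t divides f, b divides f. Since p = b and p divides w, b divides w. Because b divides f, b divides gcd(f, w). Then b * v divides gcd(f, w) * v. gcd(f, w) * v > 0, so b * v ≤ gcd(f, w) * v.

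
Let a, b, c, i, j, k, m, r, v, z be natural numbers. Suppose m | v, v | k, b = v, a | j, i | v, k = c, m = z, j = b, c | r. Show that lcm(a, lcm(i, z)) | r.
j = b and b = v, thus j = v. a | j, so a | v. m = z and m | v, thus z | v. Since i | v, lcm(i, z) | v. Since a | v, lcm(a, lcm(i, z)) | v. k = c and v | k, thus v | c. Since lcm(a, lcm(i, z)) | v, lcm(a, lcm(i, z)) | c. Since c | r, lcm(a, lcm(i, z)) | r.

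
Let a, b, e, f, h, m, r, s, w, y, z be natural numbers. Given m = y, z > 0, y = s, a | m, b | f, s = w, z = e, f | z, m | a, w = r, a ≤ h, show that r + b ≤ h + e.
y = s and s = w, thus y = w. Since w = r, y = r. a | m and m | a, therefore a = m. Since m = y, a = y. Since a ≤ h, y ≤ h. Since y = r, r ≤ h. b | f and f | z, hence b | z. Because z > 0, b ≤ z. z = e, so b ≤ e. Since r ≤ h, r + b ≤ h + e.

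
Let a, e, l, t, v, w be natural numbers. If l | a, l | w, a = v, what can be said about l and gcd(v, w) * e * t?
l | gcd(v, w) * e * t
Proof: Because a = v and l | a, l | v. Since l | w, l | gcd(v, w). Then l | gcd(v, w) * e. Then l | gcd(v, w) * e * t.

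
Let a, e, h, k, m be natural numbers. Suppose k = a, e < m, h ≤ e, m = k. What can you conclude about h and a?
h < a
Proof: m = k and k = a, so m = a. Since e < m, e < a. h ≤ e, so h < a.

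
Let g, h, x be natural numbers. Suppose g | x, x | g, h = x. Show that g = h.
x | g and g | x, therefore x = g. Since h = x, h = g. Then g = h.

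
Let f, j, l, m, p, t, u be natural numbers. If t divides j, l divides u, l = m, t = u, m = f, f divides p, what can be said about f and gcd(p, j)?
f divides gcd(p, j)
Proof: Since l = m and m = f, l = f. l divides u, so f divides u. t = u and t divides j, therefore u divides j. From f divides u, f divides j. Since f divides p, f divides gcd(p, j).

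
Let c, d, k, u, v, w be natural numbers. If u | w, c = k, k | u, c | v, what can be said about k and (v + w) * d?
k | (v + w) * d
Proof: Since c = k and c | v, k | v. k | u and u | w, thus k | w. k | v, so k | v + w. Then k | (v + w) * d.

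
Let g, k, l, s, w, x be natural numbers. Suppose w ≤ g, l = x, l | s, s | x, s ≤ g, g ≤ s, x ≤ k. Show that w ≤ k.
l = x and l | s, so x | s. s | x, so x = s. Because s ≤ g and g ≤ s, s = g. Since x = s, x = g. x ≤ k, so g ≤ k. w ≤ g, so w ≤ k.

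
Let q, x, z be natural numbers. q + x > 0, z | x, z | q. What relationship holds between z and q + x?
z ≤ q + x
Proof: Since z | q and z | x, z | q + x. Because q + x > 0, z ≤ q + x.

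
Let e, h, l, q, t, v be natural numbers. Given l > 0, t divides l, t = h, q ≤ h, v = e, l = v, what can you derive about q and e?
q ≤ e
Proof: l = v and v = e, so l = e. t = h and t divides l, so h divides l. l > 0, so h ≤ l. q ≤ h, so q ≤ l. Since l = e, q ≤ e.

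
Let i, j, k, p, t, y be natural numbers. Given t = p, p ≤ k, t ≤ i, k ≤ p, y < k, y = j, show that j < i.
Because y = j and y < k, j < k. Because p ≤ k and k ≤ p, p = k. Because t = p, t = k. t ≤ i, so k ≤ i. j < k, so j < i.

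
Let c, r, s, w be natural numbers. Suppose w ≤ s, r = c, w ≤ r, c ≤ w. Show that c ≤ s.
From r = c and w ≤ r, w ≤ c. c ≤ w, so w = c. w ≤ s, so c ≤ s.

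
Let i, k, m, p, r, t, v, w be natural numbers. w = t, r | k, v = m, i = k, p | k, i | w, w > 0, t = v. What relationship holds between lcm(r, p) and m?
lcm(r, p) ≤ m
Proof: w = t and t = v, thus w = v. v = m, so w = m. Because r | k and p | k, lcm(r, p) | k. Since i = k and i | w, k | w. lcm(r, p) | k, so lcm(r, p) | w. w > 0, so lcm(r, p) ≤ w. w = m, so lcm(r, p) ≤ m.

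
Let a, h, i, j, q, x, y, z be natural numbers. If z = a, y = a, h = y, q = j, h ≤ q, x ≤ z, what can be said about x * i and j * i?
x * i ≤ j * i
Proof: Because z = a and x ≤ z, x ≤ a. Since h = y and y = a, h = a. q = j and h ≤ q, thus h ≤ j. h = a, so a ≤ j. x ≤ a, so x ≤ j. Then x * i ≤ j * i.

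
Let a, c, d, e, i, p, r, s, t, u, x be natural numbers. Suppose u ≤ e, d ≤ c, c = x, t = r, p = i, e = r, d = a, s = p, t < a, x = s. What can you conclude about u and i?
u < i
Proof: s = p and p = i, hence s = i. c = x and x = s, therefore c = s. e = r and u ≤ e, hence u ≤ r. From t = r and t < a, r < a. Since d = a and d ≤ c, a ≤ c. Since r < a, r < c. Since u ≤ r, u < c. c = s, so u < s. s = i, so u < i.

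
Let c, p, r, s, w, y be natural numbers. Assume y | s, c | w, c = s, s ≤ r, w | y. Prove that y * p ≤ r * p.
Since c | w and w | y, c | y. Since c = s, s | y. Since y | s, s = y. Since s ≤ r, y ≤ r. Then y * p ≤ r * p.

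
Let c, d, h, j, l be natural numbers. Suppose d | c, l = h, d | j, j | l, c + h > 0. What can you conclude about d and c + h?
d ≤ c + h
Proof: Since d | j and j | l, d | l. Since l = h, d | h. Since d | c, d | c + h. Since c + h > 0, d ≤ c + h.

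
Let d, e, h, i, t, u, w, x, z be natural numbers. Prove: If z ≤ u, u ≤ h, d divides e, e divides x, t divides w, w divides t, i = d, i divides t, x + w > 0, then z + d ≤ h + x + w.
Because z ≤ u and u ≤ h, z ≤ h. d divides e and e divides x, so d divides x. t divides w and w divides t, thus t = w. i = d and i divides t, so d divides t. t = w, so d divides w. d divides x, so d divides x + w. Since x + w > 0, d ≤ x + w. Since z ≤ h, z + d ≤ h + x + w.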